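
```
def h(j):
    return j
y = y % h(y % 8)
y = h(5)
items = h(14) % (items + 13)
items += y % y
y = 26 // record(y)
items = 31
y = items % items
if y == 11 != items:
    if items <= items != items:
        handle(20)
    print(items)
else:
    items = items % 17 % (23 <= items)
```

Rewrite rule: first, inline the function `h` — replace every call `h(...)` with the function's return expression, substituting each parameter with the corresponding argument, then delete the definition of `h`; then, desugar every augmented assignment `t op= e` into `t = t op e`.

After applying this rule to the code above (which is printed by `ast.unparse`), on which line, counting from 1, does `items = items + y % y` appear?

4

Transformed code:
y = y % (y % 8)
y = 5
items = 14 % (items + 13)
items = items + y % y
y = 26 // record(y)
items = 31
y = items % items
if y == 11 != items:
    if items <= items != items:
        handle(20)
    print(items)
else:
    items = items % 17 % (23 <= items)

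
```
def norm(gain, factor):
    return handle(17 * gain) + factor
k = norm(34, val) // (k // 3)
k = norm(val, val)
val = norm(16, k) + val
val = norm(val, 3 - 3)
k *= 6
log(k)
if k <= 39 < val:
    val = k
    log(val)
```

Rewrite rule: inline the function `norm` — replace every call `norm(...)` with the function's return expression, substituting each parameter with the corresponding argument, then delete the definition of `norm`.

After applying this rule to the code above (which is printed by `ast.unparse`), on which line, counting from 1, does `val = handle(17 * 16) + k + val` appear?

Transformed code:
k = (handle(17 * 34) + val) // (k // 3)
k = handle(17 * val) + val
val = handle(17 * 16) + k + val
val = handle(17 * val) + (3 - 3)
k *= 6
log(k)
if k <= 39 < val:
    val = k
    log(val)

3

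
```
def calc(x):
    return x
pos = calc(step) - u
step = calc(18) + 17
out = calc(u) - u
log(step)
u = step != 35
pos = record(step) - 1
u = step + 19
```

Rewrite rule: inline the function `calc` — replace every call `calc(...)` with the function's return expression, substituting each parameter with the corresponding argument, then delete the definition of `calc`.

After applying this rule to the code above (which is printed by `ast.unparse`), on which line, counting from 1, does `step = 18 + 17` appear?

Transformed code:
pos = step - u
step = 18 + 17
out = u - u
log(step)
u = step != 35
pos = record(step) - 1
u = step + 19

2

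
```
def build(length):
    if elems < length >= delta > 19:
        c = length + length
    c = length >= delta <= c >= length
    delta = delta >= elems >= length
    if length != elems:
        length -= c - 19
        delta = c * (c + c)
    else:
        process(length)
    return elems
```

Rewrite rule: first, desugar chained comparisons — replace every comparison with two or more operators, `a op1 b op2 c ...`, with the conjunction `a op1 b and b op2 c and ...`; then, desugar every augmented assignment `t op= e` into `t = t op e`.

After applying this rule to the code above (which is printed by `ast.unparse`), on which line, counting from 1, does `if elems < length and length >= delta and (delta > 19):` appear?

Transformed code:
def build(length):
    if elems < length and length >= delta and (delta > 19):
        c = length + length
    c = length >= delta and delta <= c and (c >= length)
    delta = delta >= elems and elems >= length
    if length != elems:
        length = length - (c - 19)
        delta = c * (c + c)
    else:
        process(length)
    return elems

2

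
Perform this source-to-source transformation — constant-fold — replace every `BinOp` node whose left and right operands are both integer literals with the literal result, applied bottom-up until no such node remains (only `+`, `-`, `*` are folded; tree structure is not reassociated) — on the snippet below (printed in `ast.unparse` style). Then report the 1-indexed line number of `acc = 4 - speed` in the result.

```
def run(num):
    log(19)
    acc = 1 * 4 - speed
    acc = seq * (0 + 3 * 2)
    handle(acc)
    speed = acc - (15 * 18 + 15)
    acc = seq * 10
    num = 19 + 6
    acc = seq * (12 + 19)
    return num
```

Transformed code:
def run(num):
    log(19)
    acc = 4 - speed
    acc = seq * 6
    handle(acc)
    speed = acc - 285
    acc = seq * 10
    num = 25
    acc = seq * 31
    return num

3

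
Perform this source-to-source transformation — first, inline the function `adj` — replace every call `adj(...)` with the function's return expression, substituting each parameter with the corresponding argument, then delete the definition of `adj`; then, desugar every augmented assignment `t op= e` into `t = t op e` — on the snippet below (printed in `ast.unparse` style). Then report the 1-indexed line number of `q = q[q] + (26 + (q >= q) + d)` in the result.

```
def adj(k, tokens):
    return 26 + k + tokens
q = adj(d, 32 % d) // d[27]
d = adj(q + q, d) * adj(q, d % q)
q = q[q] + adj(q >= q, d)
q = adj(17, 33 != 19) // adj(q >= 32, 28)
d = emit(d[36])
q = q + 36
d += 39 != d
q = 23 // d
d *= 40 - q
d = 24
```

Transformed code:
q = (26 + d + 32 % d) // d[27]
d = (26 + (q + q) + d) * (26 + q + d % q)
q = q[q] + (26 + (q >= q) + d)
q = (26 + 17 + (33 != 19)) // (26 + (q >= 32) + 28)
d = emit(d[36])
q = q + 36
d = d + (39 != d)
q = 23 // d
d = d * (40 - q)
d = 24

3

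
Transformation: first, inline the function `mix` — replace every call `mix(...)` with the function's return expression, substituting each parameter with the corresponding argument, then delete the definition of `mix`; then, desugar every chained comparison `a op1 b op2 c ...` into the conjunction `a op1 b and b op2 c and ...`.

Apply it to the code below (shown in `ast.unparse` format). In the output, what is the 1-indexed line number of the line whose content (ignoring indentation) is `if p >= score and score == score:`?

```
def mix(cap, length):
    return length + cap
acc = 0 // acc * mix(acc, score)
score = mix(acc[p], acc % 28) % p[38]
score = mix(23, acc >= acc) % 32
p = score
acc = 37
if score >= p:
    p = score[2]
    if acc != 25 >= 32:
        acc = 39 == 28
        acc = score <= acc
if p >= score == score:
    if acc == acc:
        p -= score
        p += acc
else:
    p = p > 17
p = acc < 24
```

Transformed code:
acc = 0 // acc * (score + acc)
score = (acc % 28 + acc[p]) % p[38]
score = ((acc >= acc) + 23) % 32
p = score
acc = 37
if score >= p:
    p = score[2]
    if acc != 25 and 25 >= 32:
        acc = 39 == 28
        acc = score <= acc
if p >= score and score == score:
    if acc == acc:
        p -= score
        p += acc
else:
    p = p > 17
p = acc < 24

11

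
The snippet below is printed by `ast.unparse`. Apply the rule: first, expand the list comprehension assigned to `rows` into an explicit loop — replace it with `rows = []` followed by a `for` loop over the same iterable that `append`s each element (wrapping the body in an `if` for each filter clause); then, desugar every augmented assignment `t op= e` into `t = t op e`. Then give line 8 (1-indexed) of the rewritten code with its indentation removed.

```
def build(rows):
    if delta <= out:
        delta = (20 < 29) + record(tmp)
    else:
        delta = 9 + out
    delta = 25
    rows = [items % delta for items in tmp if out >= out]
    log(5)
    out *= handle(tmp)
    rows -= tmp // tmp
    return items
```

for items in tmp:

Transformed code:
def build(rows):
    if delta <= out:
        delta = (20 < 29) + record(tmp)
    else:
        delta = 9 + out
    delta = 25
    rows = []
    for items in tmp:
        if out >= out:
            rows.append(items % delta)
    log(5)
    out = out * handle(tmp)
    rows = rows - tmp // tmp
    return items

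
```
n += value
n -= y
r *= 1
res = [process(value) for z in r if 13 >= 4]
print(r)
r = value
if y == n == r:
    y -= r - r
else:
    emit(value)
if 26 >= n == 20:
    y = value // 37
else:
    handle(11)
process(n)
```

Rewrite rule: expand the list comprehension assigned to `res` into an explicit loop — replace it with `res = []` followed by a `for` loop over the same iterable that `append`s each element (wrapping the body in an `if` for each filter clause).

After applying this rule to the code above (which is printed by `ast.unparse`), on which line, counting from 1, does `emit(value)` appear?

13

Transformed code:
n += value
n -= y
r *= 1
res = []
for z in r:
    if 13 >= 4:
        res.append(process(value))
print(r)
r = value
if y == n == r:
    y -= r - r
else:
    emit(value)
if 26 >= n == 20:
    y = value // 37
else:
    handle(11)
process(n)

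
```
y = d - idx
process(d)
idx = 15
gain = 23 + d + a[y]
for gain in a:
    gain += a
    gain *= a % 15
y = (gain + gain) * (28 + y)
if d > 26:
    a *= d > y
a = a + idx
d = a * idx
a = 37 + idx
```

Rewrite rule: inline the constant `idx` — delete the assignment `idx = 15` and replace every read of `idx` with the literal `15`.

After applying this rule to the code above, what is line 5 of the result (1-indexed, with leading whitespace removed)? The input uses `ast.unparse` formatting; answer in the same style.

Transformed code:
y = d - 15
process(d)
gain = 23 + d + a[y]
for gain in a:
    gain += a
    gain *= a % 15
y = (gain + gain) * (28 + y)
if d > 26:
    a *= d > y
a = a + 15
d = a * 15
a = 37 + 15

gain += a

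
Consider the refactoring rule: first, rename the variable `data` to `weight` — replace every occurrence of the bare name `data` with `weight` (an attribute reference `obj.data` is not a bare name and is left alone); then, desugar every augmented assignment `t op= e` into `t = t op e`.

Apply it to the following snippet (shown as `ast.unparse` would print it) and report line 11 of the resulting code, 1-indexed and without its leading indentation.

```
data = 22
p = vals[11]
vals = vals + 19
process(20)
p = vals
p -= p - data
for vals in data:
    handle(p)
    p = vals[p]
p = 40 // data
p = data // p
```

Transformed code:
weight = 22
p = vals[11]
vals = vals + 19
process(20)
p = vals
p = p - (p - weight)
for vals in weight:
    handle(p)
    p = vals[p]
p = 40 // weight
p = weight // p

p = weight // p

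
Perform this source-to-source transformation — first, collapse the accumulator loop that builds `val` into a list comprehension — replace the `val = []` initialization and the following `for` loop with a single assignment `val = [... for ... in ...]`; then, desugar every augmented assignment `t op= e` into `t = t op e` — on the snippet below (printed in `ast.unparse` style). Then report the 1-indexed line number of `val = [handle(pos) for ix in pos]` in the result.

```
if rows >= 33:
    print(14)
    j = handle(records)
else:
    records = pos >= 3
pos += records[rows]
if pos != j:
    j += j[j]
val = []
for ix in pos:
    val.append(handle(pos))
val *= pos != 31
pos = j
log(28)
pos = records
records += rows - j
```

9

Transformed code:
if rows >= 33:
    print(14)
    j = handle(records)
else:
    records = pos >= 3
pos = pos + records[rows]
if pos != j:
    j = j + j[j]
val = [handle(pos) for ix in pos]
val = val * (pos != 31)
pos = j
log(28)
pos = records
records = records + (rows - j)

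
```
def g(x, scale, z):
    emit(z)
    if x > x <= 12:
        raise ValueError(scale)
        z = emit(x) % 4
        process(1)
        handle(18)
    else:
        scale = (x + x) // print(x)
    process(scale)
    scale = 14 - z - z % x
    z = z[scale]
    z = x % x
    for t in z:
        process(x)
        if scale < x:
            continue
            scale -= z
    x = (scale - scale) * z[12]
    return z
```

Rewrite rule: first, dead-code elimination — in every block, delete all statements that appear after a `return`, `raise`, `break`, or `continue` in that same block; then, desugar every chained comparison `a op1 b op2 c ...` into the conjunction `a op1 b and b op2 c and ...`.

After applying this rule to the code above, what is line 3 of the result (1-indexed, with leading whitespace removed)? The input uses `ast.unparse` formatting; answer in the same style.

if x > x and x <= 12:

Transformed code:
def g(x, scale, z):
    emit(z)
    if x > x and x <= 12:
        raise ValueError(scale)
    else:
        scale = (x + x) // print(x)
    process(scale)
    scale = 14 - z - z % x
    z = z[scale]
    z = x % x
    for t in z:
        process(x)
        if scale < x:
            continue
    x = (scale - scale) * z[12]
    return z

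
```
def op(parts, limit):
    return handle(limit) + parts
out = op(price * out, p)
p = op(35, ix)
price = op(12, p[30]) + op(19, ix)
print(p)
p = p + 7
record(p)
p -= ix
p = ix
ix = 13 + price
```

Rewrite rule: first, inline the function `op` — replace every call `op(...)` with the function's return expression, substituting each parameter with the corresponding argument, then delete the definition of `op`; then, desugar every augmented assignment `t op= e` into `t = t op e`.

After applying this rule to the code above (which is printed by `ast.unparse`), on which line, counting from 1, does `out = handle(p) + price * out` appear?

1

Transformed code:
out = handle(p) + price * out
p = handle(ix) + 35
price = handle(p[30]) + 12 + (handle(ix) + 19)
print(p)
p = p + 7
record(p)
p = p - ix
p = ix
ix = 13 + price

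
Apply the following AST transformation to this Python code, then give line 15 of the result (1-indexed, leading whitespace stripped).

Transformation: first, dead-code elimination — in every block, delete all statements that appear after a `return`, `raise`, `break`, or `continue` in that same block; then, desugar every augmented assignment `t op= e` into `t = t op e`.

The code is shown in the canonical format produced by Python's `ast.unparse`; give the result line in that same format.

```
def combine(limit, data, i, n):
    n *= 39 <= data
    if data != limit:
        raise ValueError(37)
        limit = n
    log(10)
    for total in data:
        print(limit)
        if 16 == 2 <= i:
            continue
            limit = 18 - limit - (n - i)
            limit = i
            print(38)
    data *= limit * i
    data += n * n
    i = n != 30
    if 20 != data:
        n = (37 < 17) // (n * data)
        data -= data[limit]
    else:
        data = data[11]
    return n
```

data = data - data[limit]

Transformed code:
def combine(limit, data, i, n):
    n = n * (39 <= data)
    if data != limit:
        raise ValueError(37)
    log(10)
    for total in data:
        print(limit)
        if 16 == 2 <= i:
            continue
    data = data * (limit * i)
    data = data + n * n
    i = n != 30
    if 20 != data:
        n = (37 < 17) // (n * data)
        data = data - data[limit]
    else:
        data = data[11]
    return n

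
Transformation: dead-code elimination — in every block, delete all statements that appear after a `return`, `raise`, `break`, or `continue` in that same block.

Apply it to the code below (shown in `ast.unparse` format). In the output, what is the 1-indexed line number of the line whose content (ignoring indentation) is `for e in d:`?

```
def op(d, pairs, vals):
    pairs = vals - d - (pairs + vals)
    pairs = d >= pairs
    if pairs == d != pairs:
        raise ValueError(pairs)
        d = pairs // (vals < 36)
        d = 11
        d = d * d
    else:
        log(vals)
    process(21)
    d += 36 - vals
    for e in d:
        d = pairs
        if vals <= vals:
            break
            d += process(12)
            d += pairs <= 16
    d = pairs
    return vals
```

Transformed code:
def op(d, pairs, vals):
    pairs = vals - d - (pairs + vals)
    pairs = d >= pairs
    if pairs == d != pairs:
        raise ValueError(pairs)
    else:
        log(vals)
    process(21)
    d += 36 - vals
    for e in d:
        d = pairs
        if vals <= vals:
            break
    d = pairs
    return vals

10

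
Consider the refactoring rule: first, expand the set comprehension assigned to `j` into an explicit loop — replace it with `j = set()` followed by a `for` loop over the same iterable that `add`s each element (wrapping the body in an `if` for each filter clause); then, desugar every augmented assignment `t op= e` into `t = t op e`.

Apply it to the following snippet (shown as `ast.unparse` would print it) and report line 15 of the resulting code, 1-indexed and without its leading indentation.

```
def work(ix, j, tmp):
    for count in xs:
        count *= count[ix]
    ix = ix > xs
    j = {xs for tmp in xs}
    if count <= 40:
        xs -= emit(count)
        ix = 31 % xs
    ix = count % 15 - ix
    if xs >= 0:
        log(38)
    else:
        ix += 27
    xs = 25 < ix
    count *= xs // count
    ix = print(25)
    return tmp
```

Transformed code:
def work(ix, j, tmp):
    for count in xs:
        count = count * count[ix]
    ix = ix > xs
    j = set()
    for tmp in xs:
        j.add(xs)
    if count <= 40:
        xs = xs - emit(count)
        ix = 31 % xs
    ix = count % 15 - ix
    if xs >= 0:
        log(38)
    else:
        ix = ix + 27
    xs = 25 < ix
    count = count * (xs // count)
    ix = print(25)
    return tmp

ix = ix + 27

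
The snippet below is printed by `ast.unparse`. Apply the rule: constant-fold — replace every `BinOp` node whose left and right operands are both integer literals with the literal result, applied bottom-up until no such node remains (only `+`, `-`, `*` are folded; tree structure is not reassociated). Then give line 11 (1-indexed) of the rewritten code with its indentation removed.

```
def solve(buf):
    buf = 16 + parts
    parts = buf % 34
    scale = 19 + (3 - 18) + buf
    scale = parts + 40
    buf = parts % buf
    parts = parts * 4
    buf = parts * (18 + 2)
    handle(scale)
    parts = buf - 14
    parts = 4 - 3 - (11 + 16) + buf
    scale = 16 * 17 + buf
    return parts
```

parts = -26 + buf

Transformed code:
def solve(buf):
    buf = 16 + parts
    parts = buf % 34
    scale = 4 + buf
    scale = parts + 40
    buf = parts % buf
    parts = parts * 4
    buf = parts * 20
    handle(scale)
    parts = buf - 14
    parts = -26 + buf
    scale = 272 + buf
    return parts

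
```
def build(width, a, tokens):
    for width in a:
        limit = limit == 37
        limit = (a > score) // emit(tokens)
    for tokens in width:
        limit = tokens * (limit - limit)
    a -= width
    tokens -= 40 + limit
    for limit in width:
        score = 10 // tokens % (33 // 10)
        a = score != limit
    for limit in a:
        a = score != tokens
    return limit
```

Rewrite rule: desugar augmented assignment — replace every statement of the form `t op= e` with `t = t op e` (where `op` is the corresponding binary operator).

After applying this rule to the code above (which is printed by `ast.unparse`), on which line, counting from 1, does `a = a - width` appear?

Transformed code:
def build(width, a, tokens):
    for width in a:
        limit = limit == 37
        limit = (a > score) // emit(tokens)
    for tokens in width:
        limit = tokens * (limit - limit)
    a = a - width
    tokens = tokens - (40 + limit)
    for limit in width:
        score = 10 // tokens % (33 // 10)
        a = score != limit
    for limit in a:
        a = score != tokens
    return limit

7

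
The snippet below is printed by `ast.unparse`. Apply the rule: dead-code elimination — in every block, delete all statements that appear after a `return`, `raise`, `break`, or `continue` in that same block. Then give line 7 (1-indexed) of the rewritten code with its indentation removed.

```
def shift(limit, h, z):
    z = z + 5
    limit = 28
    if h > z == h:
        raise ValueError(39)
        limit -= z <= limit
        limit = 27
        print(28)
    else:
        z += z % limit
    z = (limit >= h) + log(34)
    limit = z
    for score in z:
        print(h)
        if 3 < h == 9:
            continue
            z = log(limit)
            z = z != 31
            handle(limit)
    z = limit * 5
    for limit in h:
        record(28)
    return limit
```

Transformed code:
def shift(limit, h, z):
    z = z + 5
    limit = 28
    if h > z == h:
        raise ValueError(39)
    else:
        z += z % limit
    z = (limit >= h) + log(34)
    limit = z
    for score in z:
        print(h)
        if 3 < h == 9:
            continue
    z = limit * 5
    for limit in h:
        record(28)
    return limit

z += z % limit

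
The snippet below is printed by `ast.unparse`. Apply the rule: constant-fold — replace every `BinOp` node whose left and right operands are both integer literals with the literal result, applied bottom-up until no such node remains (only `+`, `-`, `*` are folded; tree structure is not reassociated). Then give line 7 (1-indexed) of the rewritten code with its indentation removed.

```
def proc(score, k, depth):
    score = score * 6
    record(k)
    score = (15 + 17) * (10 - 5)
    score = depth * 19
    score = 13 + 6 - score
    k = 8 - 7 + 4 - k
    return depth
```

Transformed code:
def proc(score, k, depth):
    score = score * 6
    record(k)
    score = 160
    score = depth * 19
    score = 19 - score
    k = 5 - k
    return depth

k = 5 - k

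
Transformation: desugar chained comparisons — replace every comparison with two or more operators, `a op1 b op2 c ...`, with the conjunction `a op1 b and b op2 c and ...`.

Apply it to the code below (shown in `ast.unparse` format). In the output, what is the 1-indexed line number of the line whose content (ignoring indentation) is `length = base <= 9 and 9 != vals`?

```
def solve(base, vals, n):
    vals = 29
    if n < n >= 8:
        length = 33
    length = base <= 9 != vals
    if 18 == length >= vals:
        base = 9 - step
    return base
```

Transformed code:
def solve(base, vals, n):
    vals = 29
    if n < n and n >= 8:
        length = 33
    length = base <= 9 and 9 != vals
    if 18 == length and length >= vals:
        base = 9 - step
    return base

5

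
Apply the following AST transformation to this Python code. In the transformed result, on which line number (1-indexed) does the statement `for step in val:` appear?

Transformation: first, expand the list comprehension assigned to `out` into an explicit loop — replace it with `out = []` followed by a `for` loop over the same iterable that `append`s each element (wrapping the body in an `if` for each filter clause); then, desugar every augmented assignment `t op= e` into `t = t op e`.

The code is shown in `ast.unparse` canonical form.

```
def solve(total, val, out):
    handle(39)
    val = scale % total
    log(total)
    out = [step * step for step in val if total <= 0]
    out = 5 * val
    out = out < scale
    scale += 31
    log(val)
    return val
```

Transformed code:
def solve(total, val, out):
    handle(39)
    val = scale % total
    log(total)
    out = []
    for step in val:
        if total <= 0:
            out.append(step * step)
    out = 5 * val
    out = out < scale
    scale = scale + 31
    log(val)
    return val

6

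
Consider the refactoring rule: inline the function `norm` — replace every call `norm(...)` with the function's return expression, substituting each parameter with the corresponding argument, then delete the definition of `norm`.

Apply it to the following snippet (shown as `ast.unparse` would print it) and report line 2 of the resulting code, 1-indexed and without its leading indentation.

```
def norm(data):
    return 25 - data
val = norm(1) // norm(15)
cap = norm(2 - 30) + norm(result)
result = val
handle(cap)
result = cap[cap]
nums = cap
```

Transformed code:
val = (25 - 1) // (25 - 15)
cap = 25 - (2 - 30) + (25 - result)
result = val
handle(cap)
result = cap[cap]
nums = cap

cap = 25 - (2 - 30) + (25 - result)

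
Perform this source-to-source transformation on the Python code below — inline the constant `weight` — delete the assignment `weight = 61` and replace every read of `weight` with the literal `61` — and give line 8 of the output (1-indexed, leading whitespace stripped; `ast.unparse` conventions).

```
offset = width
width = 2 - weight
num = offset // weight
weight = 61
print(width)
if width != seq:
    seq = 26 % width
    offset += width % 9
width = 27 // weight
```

width = 27 // 61

Transformed code:
offset = width
width = 2 - 61
num = offset // 61
print(width)
if width != seq:
    seq = 26 % width
    offset += width % 9
width = 27 // 61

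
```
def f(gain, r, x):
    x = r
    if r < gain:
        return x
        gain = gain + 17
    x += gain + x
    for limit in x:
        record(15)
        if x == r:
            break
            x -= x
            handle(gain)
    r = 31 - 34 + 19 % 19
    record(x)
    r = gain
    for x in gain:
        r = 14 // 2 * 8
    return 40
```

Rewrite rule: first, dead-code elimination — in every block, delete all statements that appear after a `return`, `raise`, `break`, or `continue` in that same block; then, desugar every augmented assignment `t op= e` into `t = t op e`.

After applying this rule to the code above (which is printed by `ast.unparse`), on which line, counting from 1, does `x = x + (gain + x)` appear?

Transformed code:
def f(gain, r, x):
    x = r
    if r < gain:
        return x
    x = x + (gain + x)
    for limit in x:
        record(15)
        if x == r:
            break
    r = 31 - 34 + 19 % 19
    record(x)
    r = gain
    for x in gain:
        r = 14 // 2 * 8
    return 40

5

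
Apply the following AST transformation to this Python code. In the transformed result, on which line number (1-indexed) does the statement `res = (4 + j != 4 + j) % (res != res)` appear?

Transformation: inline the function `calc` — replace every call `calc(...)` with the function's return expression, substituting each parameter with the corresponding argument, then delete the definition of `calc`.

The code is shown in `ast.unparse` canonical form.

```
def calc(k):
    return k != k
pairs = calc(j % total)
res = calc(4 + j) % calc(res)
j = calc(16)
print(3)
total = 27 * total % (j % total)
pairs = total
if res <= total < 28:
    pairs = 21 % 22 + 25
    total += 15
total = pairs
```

2

Transformed code:
pairs = j % total != j % total
res = (4 + j != 4 + j) % (res != res)
j = 16 != 16
print(3)
total = 27 * total % (j % total)
pairs = total
if res <= total < 28:
    pairs = 21 % 22 + 25
    total += 15
total = pairs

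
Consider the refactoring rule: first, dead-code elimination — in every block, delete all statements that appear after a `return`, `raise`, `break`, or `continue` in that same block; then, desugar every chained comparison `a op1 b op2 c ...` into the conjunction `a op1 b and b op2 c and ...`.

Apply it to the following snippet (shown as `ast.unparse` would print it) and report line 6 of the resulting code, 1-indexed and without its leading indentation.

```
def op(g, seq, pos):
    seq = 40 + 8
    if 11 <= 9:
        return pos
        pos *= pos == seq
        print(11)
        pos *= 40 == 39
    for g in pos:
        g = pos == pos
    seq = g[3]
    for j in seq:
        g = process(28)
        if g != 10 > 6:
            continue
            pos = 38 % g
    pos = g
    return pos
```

g = pos == pos

Transformed code:
def op(g, seq, pos):
    seq = 40 + 8
    if 11 <= 9:
        return pos
    for g in pos:
        g = pos == pos
    seq = g[3]
    for j in seq:
        g = process(28)
        if g != 10 and 10 > 6:
            continue
    pos = g
    return pos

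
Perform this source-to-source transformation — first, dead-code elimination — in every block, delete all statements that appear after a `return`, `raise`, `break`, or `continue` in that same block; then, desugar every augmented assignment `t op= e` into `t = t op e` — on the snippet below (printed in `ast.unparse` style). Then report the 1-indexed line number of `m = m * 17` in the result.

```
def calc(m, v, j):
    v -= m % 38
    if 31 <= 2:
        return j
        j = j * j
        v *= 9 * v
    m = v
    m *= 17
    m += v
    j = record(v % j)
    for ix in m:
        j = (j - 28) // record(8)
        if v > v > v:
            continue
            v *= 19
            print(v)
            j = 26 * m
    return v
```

Transformed code:
def calc(m, v, j):
    v = v - m % 38
    if 31 <= 2:
        return j
    m = v
    m = m * 17
    m = m + v
    j = record(v % j)
    for ix in m:
        j = (j - 28) // record(8)
        if v > v > v:
            continue
    return v

6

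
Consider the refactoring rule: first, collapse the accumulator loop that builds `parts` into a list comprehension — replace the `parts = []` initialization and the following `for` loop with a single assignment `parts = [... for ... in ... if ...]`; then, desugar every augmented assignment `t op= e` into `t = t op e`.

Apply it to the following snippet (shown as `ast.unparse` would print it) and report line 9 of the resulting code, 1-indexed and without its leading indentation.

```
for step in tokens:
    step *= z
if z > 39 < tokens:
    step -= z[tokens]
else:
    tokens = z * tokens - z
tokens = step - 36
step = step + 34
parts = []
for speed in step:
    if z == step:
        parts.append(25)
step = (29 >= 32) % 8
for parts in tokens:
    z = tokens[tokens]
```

parts = [25 for speed in step if z == step]

Transformed code:
for step in tokens:
    step = step * z
if z > 39 < tokens:
    step = step - z[tokens]
else:
    tokens = z * tokens - z
tokens = step - 36
step = step + 34
parts = [25 for speed in step if z == step]
step = (29 >= 32) % 8
for parts in tokens:
    z = tokens[tokens]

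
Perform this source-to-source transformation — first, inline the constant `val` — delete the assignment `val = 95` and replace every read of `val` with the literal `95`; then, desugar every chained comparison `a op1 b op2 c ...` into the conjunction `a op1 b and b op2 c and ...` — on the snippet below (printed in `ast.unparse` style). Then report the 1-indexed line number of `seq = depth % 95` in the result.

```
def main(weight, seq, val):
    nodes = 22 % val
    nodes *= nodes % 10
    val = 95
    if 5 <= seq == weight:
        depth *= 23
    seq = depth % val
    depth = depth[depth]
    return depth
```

6

Transformed code:
def main(weight, seq, val):
    nodes = 22 % 95
    nodes *= nodes % 10
    if 5 <= seq and seq == weight:
        depth *= 23
    seq = depth % 95
    depth = depth[depth]
    return depth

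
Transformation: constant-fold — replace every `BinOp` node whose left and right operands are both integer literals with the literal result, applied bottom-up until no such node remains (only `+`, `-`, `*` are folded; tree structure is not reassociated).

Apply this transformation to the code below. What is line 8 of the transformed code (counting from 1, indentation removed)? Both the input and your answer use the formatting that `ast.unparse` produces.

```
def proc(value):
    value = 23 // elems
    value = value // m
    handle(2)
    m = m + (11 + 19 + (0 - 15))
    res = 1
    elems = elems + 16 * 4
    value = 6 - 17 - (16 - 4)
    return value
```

Transformed code:
def proc(value):
    value = 23 // elems
    value = value // m
    handle(2)
    m = m + 15
    res = 1
    elems = elems + 64
    value = -23
    return value

value = -23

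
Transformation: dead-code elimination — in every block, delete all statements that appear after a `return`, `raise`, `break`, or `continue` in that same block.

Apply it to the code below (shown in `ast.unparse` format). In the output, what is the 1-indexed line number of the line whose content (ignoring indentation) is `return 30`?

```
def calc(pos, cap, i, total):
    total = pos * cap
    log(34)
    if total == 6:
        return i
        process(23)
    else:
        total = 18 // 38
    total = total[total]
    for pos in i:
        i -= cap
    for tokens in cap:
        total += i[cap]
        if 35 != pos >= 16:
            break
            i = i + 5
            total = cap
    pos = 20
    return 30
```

16

Transformed code:
def calc(pos, cap, i, total):
    total = pos * cap
    log(34)
    if total == 6:
        return i
    else:
        total = 18 // 38
    total = total[total]
    for pos in i:
        i -= cap
    for tokens in cap:
        total += i[cap]
        if 35 != pos >= 16:
            break
    pos = 20
    return 30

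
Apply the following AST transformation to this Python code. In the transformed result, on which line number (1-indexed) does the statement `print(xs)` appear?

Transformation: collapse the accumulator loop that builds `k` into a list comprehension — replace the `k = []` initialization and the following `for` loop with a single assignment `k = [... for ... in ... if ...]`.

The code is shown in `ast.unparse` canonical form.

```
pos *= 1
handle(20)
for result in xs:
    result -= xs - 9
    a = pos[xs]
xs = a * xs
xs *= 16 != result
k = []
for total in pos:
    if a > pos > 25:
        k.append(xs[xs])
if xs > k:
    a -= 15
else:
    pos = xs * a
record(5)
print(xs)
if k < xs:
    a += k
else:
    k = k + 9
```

Transformed code:
pos *= 1
handle(20)
for result in xs:
    result -= xs - 9
    a = pos[xs]
xs = a * xs
xs *= 16 != result
k = [xs[xs] for total in pos if a > pos > 25]
if xs > k:
    a -= 15
else:
    pos = xs * a
record(5)
print(xs)
if k < xs:
    a += k
else:
    k = k + 9

14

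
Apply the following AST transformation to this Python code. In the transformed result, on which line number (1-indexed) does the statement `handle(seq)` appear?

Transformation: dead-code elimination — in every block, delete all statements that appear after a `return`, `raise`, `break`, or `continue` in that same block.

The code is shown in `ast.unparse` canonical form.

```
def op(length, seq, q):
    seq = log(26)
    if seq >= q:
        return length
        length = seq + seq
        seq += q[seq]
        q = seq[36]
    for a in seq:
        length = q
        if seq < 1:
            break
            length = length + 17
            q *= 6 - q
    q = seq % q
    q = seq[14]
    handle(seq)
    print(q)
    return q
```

11

Transformed code:
def op(length, seq, q):
    seq = log(26)
    if seq >= q:
        return length
    for a in seq:
        length = q
        if seq < 1:
            break
    q = seq % q
    q = seq[14]
    handle(seq)
    print(q)
    return q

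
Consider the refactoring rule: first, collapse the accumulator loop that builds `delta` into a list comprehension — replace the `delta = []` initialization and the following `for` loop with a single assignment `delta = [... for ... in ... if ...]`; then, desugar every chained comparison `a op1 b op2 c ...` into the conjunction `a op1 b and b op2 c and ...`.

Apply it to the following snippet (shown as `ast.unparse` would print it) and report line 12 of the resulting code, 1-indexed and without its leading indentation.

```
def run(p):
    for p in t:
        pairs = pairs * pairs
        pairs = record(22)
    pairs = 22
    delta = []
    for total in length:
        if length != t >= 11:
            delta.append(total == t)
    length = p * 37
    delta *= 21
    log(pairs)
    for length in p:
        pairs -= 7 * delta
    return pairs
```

return pairs

Transformed code:
def run(p):
    for p in t:
        pairs = pairs * pairs
        pairs = record(22)
    pairs = 22
    delta = [total == t for total in length if length != t and t >= 11]
    length = p * 37
    delta *= 21
    log(pairs)
    for length in p:
        pairs -= 7 * delta
    return pairs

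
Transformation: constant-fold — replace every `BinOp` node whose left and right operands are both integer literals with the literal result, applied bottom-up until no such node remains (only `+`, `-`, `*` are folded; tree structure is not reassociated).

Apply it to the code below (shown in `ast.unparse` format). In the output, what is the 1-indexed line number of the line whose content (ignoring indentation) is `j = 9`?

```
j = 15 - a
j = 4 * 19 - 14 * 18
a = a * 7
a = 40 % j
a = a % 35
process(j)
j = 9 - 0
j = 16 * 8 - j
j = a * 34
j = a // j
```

7

Transformed code:
j = 15 - a
j = -176
a = a * 7
a = 40 % j
a = a % 35
process(j)
j = 9
j = 128 - j
j = a * 34
j = a // j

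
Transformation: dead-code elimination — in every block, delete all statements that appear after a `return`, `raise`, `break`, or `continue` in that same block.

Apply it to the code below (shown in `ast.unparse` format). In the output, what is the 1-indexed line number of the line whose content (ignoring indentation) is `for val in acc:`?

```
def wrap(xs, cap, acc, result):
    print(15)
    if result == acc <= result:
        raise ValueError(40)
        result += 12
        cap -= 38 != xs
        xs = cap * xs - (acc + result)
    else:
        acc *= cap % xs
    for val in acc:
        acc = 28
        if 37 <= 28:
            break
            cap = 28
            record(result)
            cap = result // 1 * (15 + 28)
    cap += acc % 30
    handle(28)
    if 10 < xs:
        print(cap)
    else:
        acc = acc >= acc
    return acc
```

7

Transformed code:
def wrap(xs, cap, acc, result):
    print(15)
    if result == acc <= result:
        raise ValueError(40)
    else:
        acc *= cap % xs
    for val in acc:
        acc = 28
        if 37 <= 28:
            break
    cap += acc % 30
    handle(28)
    if 10 < xs:
        print(cap)
    else:
        acc = acc >= acc
    return acc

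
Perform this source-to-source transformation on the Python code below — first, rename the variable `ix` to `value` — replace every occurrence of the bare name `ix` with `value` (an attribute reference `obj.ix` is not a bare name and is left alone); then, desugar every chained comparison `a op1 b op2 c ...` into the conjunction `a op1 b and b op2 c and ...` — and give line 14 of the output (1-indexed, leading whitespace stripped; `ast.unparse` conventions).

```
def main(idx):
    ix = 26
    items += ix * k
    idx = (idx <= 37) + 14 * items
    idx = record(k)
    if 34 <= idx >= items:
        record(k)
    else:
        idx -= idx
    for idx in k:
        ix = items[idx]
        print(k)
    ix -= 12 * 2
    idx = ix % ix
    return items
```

idx = value % value

Transformed code:
def main(idx):
    value = 26
    items += value * k
    idx = (idx <= 37) + 14 * items
    idx = record(k)
    if 34 <= idx and idx >= items:
        record(k)
    else:
        idx -= idx
    for idx in k:
        value = items[idx]
        print(k)
    value -= 12 * 2
    idx = value % value
    return items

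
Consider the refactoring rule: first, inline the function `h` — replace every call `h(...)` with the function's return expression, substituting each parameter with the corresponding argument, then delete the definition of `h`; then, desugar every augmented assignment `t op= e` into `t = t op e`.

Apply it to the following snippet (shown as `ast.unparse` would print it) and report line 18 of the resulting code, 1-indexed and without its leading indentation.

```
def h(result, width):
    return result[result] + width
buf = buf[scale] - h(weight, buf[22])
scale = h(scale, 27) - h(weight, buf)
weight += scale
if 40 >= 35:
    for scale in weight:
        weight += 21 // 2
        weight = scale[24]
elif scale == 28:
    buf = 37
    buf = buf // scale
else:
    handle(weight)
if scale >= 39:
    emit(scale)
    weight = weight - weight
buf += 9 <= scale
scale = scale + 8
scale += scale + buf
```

Transformed code:
buf = buf[scale] - (weight[weight] + buf[22])
scale = scale[scale] + 27 - (weight[weight] + buf)
weight = weight + scale
if 40 >= 35:
    for scale in weight:
        weight = weight + 21 // 2
        weight = scale[24]
elif scale == 28:
    buf = 37
    buf = buf // scale
else:
    handle(weight)
if scale >= 39:
    emit(scale)
    weight = weight - weight
buf = buf + (9 <= scale)
scale = scale + 8
scale = scale + (scale + buf)

scale = scale + (scale + buf)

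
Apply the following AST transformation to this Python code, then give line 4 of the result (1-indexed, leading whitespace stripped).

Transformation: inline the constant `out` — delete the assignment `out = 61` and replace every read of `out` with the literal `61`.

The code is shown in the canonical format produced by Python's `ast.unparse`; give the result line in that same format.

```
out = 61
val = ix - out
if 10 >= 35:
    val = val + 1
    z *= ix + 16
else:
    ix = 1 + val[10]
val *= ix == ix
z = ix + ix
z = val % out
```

Transformed code:
val = ix - 61
if 10 >= 35:
    val = val + 1
    z *= ix + 16
else:
    ix = 1 + val[10]
val *= ix == ix
z = ix + ix
z = val % 61

z *= ix + 16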